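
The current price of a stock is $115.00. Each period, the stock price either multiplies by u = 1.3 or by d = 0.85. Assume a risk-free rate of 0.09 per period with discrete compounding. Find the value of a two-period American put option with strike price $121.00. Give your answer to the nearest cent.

Risk-neutral probability p = (1 + 0.09 − 0.85)/(1.3 − 0.85) = 0.2400/0.4500 = 0.5333
Terminal stock prices: S_uu = 194.4, S_ud = 127.1, S_dd = 83.09
Terminal payoffs (K − S): max(-73.35, 0) = 0, max(-6.075, 0) = 0, max(37.91, 0) = 37.91
Node u (S = 149.5): continuation = 1/1.09·[0.5333·0.0000 + 0.4667·0.0000] = 0.0000; exercise value = 0.0000 ≤ continuation, so V_u = 0.0000
Node d (S = 97.75): continuation = 1/1.09·[0.5333·0.0000 + 0.4667·37.9125] = 16.2317; exercise value = 23.2500 > continuation, so V_d = 23.2500 (exercise)
Node 0 (S = 115): continuation = 1/1.09·[0.5333·0.0000 + 0.4667·23.2500] = 9.9541; exercise value = 6.0000 ≤ continuation, so V_0 = 9.9541

$9.95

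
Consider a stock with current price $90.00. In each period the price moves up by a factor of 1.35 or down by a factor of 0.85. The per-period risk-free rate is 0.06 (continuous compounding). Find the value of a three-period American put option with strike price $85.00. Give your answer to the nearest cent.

Risk-neutral probability p = (e^0.06 − 0.85)/(1.35 − 0.85) = 0.2118/0.5000 = 0.4237
Terminal stock prices: S_uuu = 221.4, S_uud = 139.4, S_udd = 87.78, S_ddd = 55.27
Terminal payoffs (K − S): max(-136.4, 0) = 0, max(-54.42, 0) = 0, max(-2.784, 0) = 0, max(29.73, 0) = 29.73
Node uu (S = 164): continuation = e^(−0.06)·[0.4237·0.0000 + 0.5763·0.0000] = 0.0000; exercise value = 0.0000 ≤ continuation, so V_uu = 0.0000
Node ud (S = 103.3): continuation = e^(−0.06)·[0.4237·0.0000 + 0.5763·0.0000] = 0.0000; exercise value = 0.0000 ≤ continuation, so V_ud = 0.0000
Node dd (S = 65.02): continuation = e^(−0.06)·[0.4237·0.0000 + 0.5763·29.7288] = 16.1357; exercise value = 19.9750 > continuation, so V_dd = 19.9750 (exercise)
Node u (S = 121.5): continuation = e^(−0.06)·[0.4237·0.0000 + 0.5763·0.0000] = 0.0000; exercise value = 0.0000 ≤ continuation, so V_u = 0.0000
Node d (S = 76.5): continuation = e^(−0.06)·[0.4237·0.0000 + 0.5763·19.9750] = 10.8417; exercise value = 8.5000 ≤ continuation, so V_d = 10.8417
Node 0 (S = 90): continuation = e^(−0.06)·[0.4237·0.0000 + 0.5763·10.8417] = 5.8845; exercise value = 0.0000 ≤ continuation, so V_0 = 5.8845

$5.88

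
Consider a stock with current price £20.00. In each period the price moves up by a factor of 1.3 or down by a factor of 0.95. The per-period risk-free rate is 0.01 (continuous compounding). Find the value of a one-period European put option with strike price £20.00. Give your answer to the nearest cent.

Risk-neutral probability p = (e^0.01 − 0.95)/(1.3 − 0.95) = 0.0601/0.3500 = 0.1716
Terminal stock prices: S_u = 26, S_d = 19
Terminal payoffs (K − S): max(-6, 0) = 0, max(1, 0) = 1
Node 0 (S = 20): V_0 = e^(−0.01)·[0.1716·0.0000 + 0.8284·1.0000] = 0.8202

£0.82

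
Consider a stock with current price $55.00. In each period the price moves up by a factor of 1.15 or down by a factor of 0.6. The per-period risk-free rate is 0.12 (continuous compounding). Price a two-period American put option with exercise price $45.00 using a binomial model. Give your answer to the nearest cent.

Risk-neutral probability p = (e^0.12 − 0.6)/(1.15 − 0.6) = 0.5275/0.5500 = 0.9591
Terminal stock prices: S_uu = 72.74, S_ud = 37.95, S_dd = 19.8
Terminal payoffs (K − S): max(-27.74, 0) = 0, max(7.05, 0) = 7.05, max(25.2, 0) = 25.2
Node u (S = 63.25): continuation = e^(−0.12)·[0.9591·0.0000 + 0.0409·7.0500] = 0.2558; exercise value = 0.0000 ≤ continuation, so V_u = 0.2558
Node d (S = 33): continuation = e^(−0.12)·[0.9591·7.0500 + 0.0409·25.2000] = 6.9114; exercise value = 12.0000 > continuation, so V_d = 12.0000 (exercise)
Node 0 (S = 55): continuation = e^(−0.12)·[0.9591·0.2558 + 0.0409·12.0000] = 0.6531; exercise value = 0.0000 ≤ continuation, so V_0 = 0.6531

$0.65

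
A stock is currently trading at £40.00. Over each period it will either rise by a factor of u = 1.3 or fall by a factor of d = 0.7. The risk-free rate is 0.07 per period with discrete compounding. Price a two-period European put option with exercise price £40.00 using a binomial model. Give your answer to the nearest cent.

Risk-neutral probability p = (1 + 0.07 − 0.7)/(1.3 − 0.7) = 0.3700/0.6000 = 0.6167
Terminal stock prices: S_uu = 67.6, S_ud = 36.4, S_dd = 19.6
Terminal payoffs (K − S): max(-27.6, 0) = 0, max(3.6, 0) = 3.6, max(20.4, 0) = 20.4
Node u (S = 52): V_u = 1/1.07·[0.6167·0.0000 + 0.3833·3.6000] = 1.2897
Node d (S = 28): V_d = 1/1.07·[0.6167·3.6000 + 0.3833·20.4000] = 9.3832
Node 0 (S = 40): V_0 = 1/1.07·[0.6167·1.2897 + 0.3833·9.3832] = 4.1049

£4.10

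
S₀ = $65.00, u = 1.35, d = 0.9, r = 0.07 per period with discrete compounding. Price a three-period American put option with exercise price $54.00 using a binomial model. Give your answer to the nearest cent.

Risk-neutral probability p = (1 + 0.07 − 0.9)/(1.35 − 0.9) = 0.1700/0.4500 = 0.3778
Terminal stock prices: S_uuu = 159.9, S_uud = 106.6, S_udd = 71.08, S_ddd = 47.39
Terminal payoffs (K − S): max(-105.9, 0) = 0, max(-52.62, 0) = 0, max(-17.08, 0) = 0, max(6.615, 0) = 6.615
Node uu (S = 118.5): continuation = 1/1.07·[0.3778·0.0000 + 0.6222·0.0000] = 0.0000; exercise value = 0.0000 ≤ continuation, so V_uu = 0.0000
Node ud (S = 78.98): continuation = 1/1.07·[0.3778·0.0000 + 0.6222·0.0000] = 0.0000; exercise value = 0.0000 ≤ continuation, so V_ud = 0.0000
Node dd (S = 52.65): continuation = 1/1.07·[0.3778·0.0000 + 0.6222·6.6150] = 3.8467; exercise value = 1.3500 ≤ continuation, so V_dd = 3.8467
Node u (S = 87.75): continuation = 1/1.07·[0.3778·0.0000 + 0.6222·0.0000] = 0.0000; exercise value = 0.0000 ≤ continuation, so V_u = 0.0000
Node d (S = 58.5): continuation = 1/1.07·[0.3778·0.0000 + 0.6222·3.8467] = 2.2369; exercise value = 0.0000 ≤ continuation, so V_d = 2.2369
Node 0 (S = 65): continuation = 1/1.07·[0.3778·0.0000 + 0.6222·2.2369] = 1.3008; exercise value = 0.0000 ≤ continuation, so V_0 = 1.3008

$1.30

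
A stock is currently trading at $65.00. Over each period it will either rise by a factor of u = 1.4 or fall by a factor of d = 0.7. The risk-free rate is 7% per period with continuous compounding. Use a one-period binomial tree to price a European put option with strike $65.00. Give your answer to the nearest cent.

Risk-neutral probability p = (e^0.07 − 0.7)/(1.4 − 0.7) = 0.3725/0.7000 = 0.5322
Terminal stock prices: S_u = 91, S_d = 45.5
Terminal payoffs (K − S): max(-26, 0) = 0, max(19.5, 0) = 19.5
Node 0 (S = 65): V_0 = e^(−0.07)·[0.5322·0.0000 + 0.4678·19.5000] = 8.5062

$8.51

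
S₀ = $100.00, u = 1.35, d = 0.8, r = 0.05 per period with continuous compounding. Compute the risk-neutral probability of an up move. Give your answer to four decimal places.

Risk-neutral probability p = (e^0.05 − 0.8)/(1.35 − 0.8) = 0.2513/0.5500 = 0.4569

p = 0.4569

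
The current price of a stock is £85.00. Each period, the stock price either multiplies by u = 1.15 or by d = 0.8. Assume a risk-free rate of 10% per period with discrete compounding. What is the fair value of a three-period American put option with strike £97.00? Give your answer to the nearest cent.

Risk-neutral probability p = (1 + 0.1 − 0.8)/(1.15 − 0.8) = 0.3000/0.3500 = 0.8571
Terminal stock prices: S_uuu = 129.3, S_uud = 89.93, S_udd = 62.56, S_ddd = 43.52
Terminal payoffs (K − S): max(-32.27, 0) = 0, max(7.07, 0) = 7.07, max(34.44, 0) = 34.44, max(53.48, 0) = 53.48
Node uu (S = 112.4): continuation = 1/1.1·[0.8571·0.0000 + 0.1429·7.0700] = 0.9182; exercise value = 0.0000 ≤ continuation, so V_uu = 0.9182
Node ud (S = 78.2): continuation = 1/1.1·[0.8571·7.0700 + 0.1429·34.4400] = 9.9818; exercise value = 18.8000 > continuation, so V_ud = 18.8000 (exercise)
Node dd (S = 54.4): continuation = 1/1.1·[0.8571·34.4400 + 0.1429·53.4800] = 33.7818; exercise value = 42.6000 > continuation, so V_dd = 42.6000 (exercise)
Node u (S = 97.75): continuation = 1/1.1·[0.8571·0.9182 + 0.1429·18.8000] = 3.1570; exercise value = 0.0000 ≤ continuation, so V_u = 3.1570
Node d (S = 68): continuation = 1/1.1·[0.8571·18.8000 + 0.1429·42.6000] = 20.1818; exercise value = 29.0000 > continuation, so V_d = 29.0000 (exercise)
Node 0 (S = 85): continuation = 1/1.1·[0.8571·3.1570 + 0.1429·29.0000] = 6.2263; exercise value = 12.0000 > continuation, so V_0 = 12.0000 (exercise)

£12.00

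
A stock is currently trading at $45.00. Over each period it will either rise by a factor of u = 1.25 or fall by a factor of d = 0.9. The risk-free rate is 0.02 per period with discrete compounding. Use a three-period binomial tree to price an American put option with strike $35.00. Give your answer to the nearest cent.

Risk-neutral probability p = (1 + 0.02 − 0.9)/(1.25 − 0.9) = 0.1200/0.3500 = 0.3429
Terminal stock prices: S_uuu = 87.89, S_uud = 63.28, S_udd = 45.56, S_ddd = 32.81
Terminal payoffs (K − S): max(-52.89, 0) = 0, max(-28.28, 0) = 0, max(-10.56, 0) = 0, max(2.195, 0) = 2.195
Node uu (S = 70.31): continuation = 1/1.02·[0.3429·0.0000 + 0.6571·0.0000] = 0.0000; exercise value = 0.0000 ≤ continuation, so V_uu = 0.0000
Node ud (S = 50.62): continuation = 1/1.02·[0.3429·0.0000 + 0.6571·0.0000] = 0.0000; exercise value = 0.0000 ≤ continuation, so V_ud = 0.0000
Node dd (S = 36.45): continuation = 1/1.02·[0.3429·0.0000 + 0.6571·2.1950] = 1.4141; exercise value = 0.0000 ≤ continuation, so V_dd = 1.4141
Node u (S = 56.25): continuation = 1/1.02·[0.3429·0.0000 + 0.6571·0.0000] = 0.0000; exercise value = 0.0000 ≤ continuation, so V_u = 0.0000
Node d (S = 40.5): continuation = 1/1.02·[0.3429·0.0000 + 0.6571·1.4141] = 0.9111; exercise value = 0.0000 ≤ continuation, so V_d = 0.9111
Node 0 (S = 45): continuation = 1/1.02·[0.3429·0.0000 + 0.6571·0.9111] = 0.5870; exercise value = 0.0000 ≤ continuation, so V_0 = 0.5870

$0.59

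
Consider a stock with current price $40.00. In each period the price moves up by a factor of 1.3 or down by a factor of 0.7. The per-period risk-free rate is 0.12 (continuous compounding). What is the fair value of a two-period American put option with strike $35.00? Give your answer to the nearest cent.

$1.78

Risk-neutral probability p = (e^0.12 − 0.7)/(1.3 − 0.7) = 0.4275/0.6000 = 0.7125
Terminal stock prices: S_uu = 67.6, S_ud = 36.4, S_dd = 19.6
Terminal payoffs (K − S): max(-32.6, 0) = 0, max(-1.4, 0) = 0, max(15.4, 0) = 15.4
Node u (S = 52): continuation = e^(−0.12)·[0.7125·0.0000 + 0.2875·0.0000] = 0.0000; exercise value = 0.0000 ≤ continuation, so V_u = 0.0000
Node d (S = 28): continuation = e^(−0.12)·[0.7125·0.0000 + 0.2875·15.4000] = 3.9269; exercise value = 7.0000 > continuation, so V_d = 7.0000 (exercise)
Node 0 (S = 40): continuation = e^(−0.12)·[0.7125·0.0000 + 0.2875·7.0000] = 1.7850; exercise value = 0.0000 ≤ continuation, so V_0 = 1.7850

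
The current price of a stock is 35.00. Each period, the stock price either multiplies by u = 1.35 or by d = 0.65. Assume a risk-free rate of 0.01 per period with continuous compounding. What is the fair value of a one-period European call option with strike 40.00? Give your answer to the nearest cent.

3.69

Risk-neutral probability p = (e^0.01 − 0.65)/(1.35 − 0.65) = 0.3601/0.7000 = 0.5144
Terminal stock prices: S_u = 47.25, S_d = 22.75
Terminal payoffs (S − K): max(7.25, 0) = 7.25, max(-17.25, 0) = 0
Node 0 (S = 35): V_0 = e^(−0.01)·[0.5144·7.2500 + 0.4856·0.0000] = 3.6920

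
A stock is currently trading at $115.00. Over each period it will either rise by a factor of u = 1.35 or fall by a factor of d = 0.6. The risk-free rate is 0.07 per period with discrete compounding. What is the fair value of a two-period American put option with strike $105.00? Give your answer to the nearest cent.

Risk-neutral probability p = (1 + 0.07 − 0.6)/(1.35 − 0.6) = 0.4700/0.7500 = 0.6267
Terminal stock prices: S_uu = 209.6, S_ud = 93.15, S_dd = 41.4
Terminal payoffs (K − S): max(-104.6, 0) = 0, max(11.85, 0) = 11.85, max(63.6, 0) = 63.6
Node u (S = 155.2): continuation = 1/1.07·[0.6267·0.0000 + 0.3733·11.8500] = 4.1346; exercise value = 0.0000 ≤ continuation, so V_u = 4.1346
Node d (S = 69): continuation = 1/1.07·[0.6267·11.8500 + 0.3733·63.6000] = 29.1308; exercise value = 36.0000 > continuation, so V_d = 36.0000 (exercise)
Node 0 (S = 115): continuation = 1/1.07·[0.6267·4.1346 + 0.3733·36.0000] = 14.9822; exercise value = 0.0000 ≤ continuation, so V_0 = 14.9822

$14.98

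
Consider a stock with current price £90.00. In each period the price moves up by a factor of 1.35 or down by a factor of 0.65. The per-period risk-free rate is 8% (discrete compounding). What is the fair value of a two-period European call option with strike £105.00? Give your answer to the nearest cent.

£19.10

Risk-neutral probability p = (1 + 0.08 − 0.65)/(1.35 − 0.65) = 0.4300/0.7000 = 0.6143
Terminal stock prices: S_uu = 164, S_ud = 78.98, S_dd = 38.03
Terminal payoffs (S − K): max(59.03, 0) = 59.03, max(-26.02, 0) = 0, max(-66.97, 0) = 0
Node u (S = 121.5): V_u = 1/1.08·[0.6143·59.0250 + 0.3857·0.0000] = 33.5724
Node d (S = 58.5): V_d = 1/1.08·[0.6143·0.0000 + 0.3857·0.0000] = 0.0000
Node 0 (S = 90): V_0 = 1/1.08·[0.6143·33.5724 + 0.3857·0.0000] = 19.0954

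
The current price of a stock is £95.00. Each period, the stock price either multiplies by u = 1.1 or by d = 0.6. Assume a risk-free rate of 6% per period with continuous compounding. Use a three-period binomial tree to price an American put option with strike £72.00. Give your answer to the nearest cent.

Risk-neutral probability p = (e^0.06 − 0.6)/(1.1 − 0.6) = 0.4618/0.5000 = 0.9237
Terminal stock prices: S_uuu = 126.4, S_uud = 68.97, S_udd = 37.62, S_ddd = 20.52
Terminal payoffs (K − S): max(-54.45, 0) = 0, max(3.03, 0) = 3.03, max(34.38, 0) = 34.38, max(51.48, 0) = 51.48
Node uu (S = 115): continuation = e^(−0.06)·[0.9237·0.0000 + 0.0763·3.0300] = 0.2178; exercise value = 0.0000 ≤ continuation, so V_uu = 0.2178
Node ud (S = 62.7): continuation = e^(−0.06)·[0.9237·3.0300 + 0.0763·34.3800] = 5.1070; exercise value = 9.3000 > continuation, so V_ud = 9.3000 (exercise)
Node dd (S = 34.2): continuation = e^(−0.06)·[0.9237·34.3800 + 0.0763·51.4800] = 33.6070; exercise value = 37.8000 > continuation, so V_dd = 37.8000 (exercise)
Node u (S = 104.5): continuation = e^(−0.06)·[0.9237·0.2178 + 0.0763·9.3000] = 0.8580; exercise value = 0.0000 ≤ continuation, so V_u = 0.8580
Node d (S = 57): continuation = e^(−0.06)·[0.9237·9.3000 + 0.0763·37.8000] = 10.8070; exercise value = 15.0000 > continuation, so V_d = 15.0000 (exercise)
Node 0 (S = 95): continuation = e^(−0.06)·[0.9237·0.8580 + 0.0763·15.0000] = 1.8246; exercise value = 0.0000 ≤ continuation, so V_0 = 1.8246

£1.82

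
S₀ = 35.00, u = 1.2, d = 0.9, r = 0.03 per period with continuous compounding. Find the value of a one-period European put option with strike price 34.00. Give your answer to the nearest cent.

1.37

Risk-neutral probability p = (e^0.03 − 0.9)/(1.2 − 0.9) = 0.1305/0.3000 = 0.4348
Terminal stock prices: S_u = 42, S_d = 31.5
Terminal payoffs (K − S): max(-8, 0) = 0, max(2.5, 0) = 2.5
Node 0 (S = 35): V_0 = e^(−0.03)·[0.4348·0.0000 + 0.5652·2.5000] = 1.3711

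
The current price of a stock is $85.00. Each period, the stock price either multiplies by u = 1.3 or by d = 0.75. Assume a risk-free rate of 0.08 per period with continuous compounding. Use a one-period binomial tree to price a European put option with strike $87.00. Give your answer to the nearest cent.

$8.46

Risk-neutral probability p = (e^0.08 − 0.75)/(1.3 − 0.75) = 0.3333/0.5500 = 0.6060
Terminal stock prices: S_u = 110.5, S_d = 63.75
Terminal payoffs (K − S): max(-23.5, 0) = 0, max(23.25, 0) = 23.25
Node 0 (S = 85): V_0 = e^(−0.08)·[0.6060·0.0000 + 0.3940·23.2500] = 8.4567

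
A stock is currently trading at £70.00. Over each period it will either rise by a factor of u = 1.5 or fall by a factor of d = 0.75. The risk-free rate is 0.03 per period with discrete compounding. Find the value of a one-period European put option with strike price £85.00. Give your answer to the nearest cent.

£19.77

Risk-neutral probability p = (1 + 0.03 − 0.75)/(1.5 − 0.75) = 0.2800/0.7500 = 0.3733
Terminal stock prices: S_u = 105, S_d = 52.5
Terminal payoffs (K − S): max(-20, 0) = 0, max(32.5, 0) = 32.5
Node 0 (S = 70): V_0 = 1/1.03·[0.3733·0.0000 + 0.6267·32.5000] = 19.7735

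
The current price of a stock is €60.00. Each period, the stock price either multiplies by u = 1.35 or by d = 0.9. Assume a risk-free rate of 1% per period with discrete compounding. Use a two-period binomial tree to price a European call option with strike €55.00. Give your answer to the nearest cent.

€9.67

Risk-neutral probability p = (1 + 0.01 − 0.9)/(1.35 − 0.9) = 0.1100/0.4500 = 0.2444
Terminal stock prices: S_uu = 109.4, S_ud = 72.9, S_dd = 48.6
Terminal payoffs (S − K): max(54.35, 0) = 54.35, max(17.9, 0) = 17.9, max(-6.4, 0) = 0
Node u (S = 81): V_u = 1/1.01·[0.2444·54.3500 + 0.7556·17.9000] = 26.5446
Node d (S = 54): V_d = 1/1.01·[0.2444·17.9000 + 0.7556·0.0000] = 4.3322
Node 0 (S = 60): V_0 = 1/1.01·[0.2444·26.5446 + 0.7556·4.3322] = 9.6653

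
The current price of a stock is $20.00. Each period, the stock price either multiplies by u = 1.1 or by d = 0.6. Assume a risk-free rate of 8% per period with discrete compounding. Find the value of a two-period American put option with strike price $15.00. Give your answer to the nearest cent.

$0.17

Risk-neutral probability p = (1 + 0.08 − 0.6)/(1.1 − 0.6) = 0.4800/0.5000 = 0.9600
Terminal stock prices: S_uu = 24.2, S_ud = 13.2, S_dd = 7.2
Terminal payoffs (K − S): max(-9.2, 0) = 0, max(1.8, 0) = 1.8, max(7.8, 0) = 7.8
Node u (S = 22): continuation = 1/1.08·[0.9600·0.0000 + 0.0400·1.8000] = 0.0667; exercise value = 0.0000 ≤ continuation, so V_u = 0.0667
Node d (S = 12): continuation = 1/1.08·[0.9600·1.8000 + 0.0400·7.8000] = 1.8889; exercise value = 3.0000 > continuation, so V_d = 3.0000 (exercise)
Node 0 (S = 20): continuation = 1/1.08·[0.9600·0.0667 + 0.0400·3.0000] = 0.1704; exercise value = 0.0000 ≤ continuation, so V_0 = 0.1704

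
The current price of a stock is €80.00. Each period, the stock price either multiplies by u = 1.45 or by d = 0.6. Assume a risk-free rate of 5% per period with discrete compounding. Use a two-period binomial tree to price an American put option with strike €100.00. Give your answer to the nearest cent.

€30.17

Risk-neutral probability p = (1 + 0.05 − 0.6)/(1.45 − 0.6) = 0.4500/0.8500 = 0.5294
Terminal stock prices: S_uu = 168.2, S_ud = 69.6, S_dd = 28.8
Terminal payoffs (K − S): max(-68.2, 0) = 0, max(30.4, 0) = 30.4, max(71.2, 0) = 71.2
Node u (S = 116): continuation = 1/1.05·[0.5294·0.0000 + 0.4706·30.4000] = 13.6246; exercise value = 0.0000 ≤ continuation, so V_u = 13.6246
Node d (S = 48): continuation = 1/1.05·[0.5294·30.4000 + 0.4706·71.2000] = 47.2381; exercise value = 52.0000 > continuation, so V_d = 52.0000 (exercise)
Node 0 (S = 80): continuation = 1/1.05·[0.5294·13.6246 + 0.4706·52.0000] = 30.1749; exercise value = 20.0000 ≤ continuation, so V_0 = 30.1749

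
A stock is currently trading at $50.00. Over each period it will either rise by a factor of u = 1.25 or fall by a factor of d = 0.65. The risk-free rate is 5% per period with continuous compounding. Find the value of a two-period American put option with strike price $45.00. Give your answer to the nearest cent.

Risk-neutral probability p = (e^0.05 − 0.65)/(1.25 − 0.65) = 0.4013/0.6000 = 0.6688
Terminal stock prices: S_uu = 78.12, S_ud = 40.62, S_dd = 21.13
Terminal payoffs (K − S): max(-33.12, 0) = 0, max(4.375, 0) = 4.375, max(23.87, 0) = 23.87
Node u (S = 62.5): continuation = e^(−0.05)·[0.6688·0.0000 + 0.3312·4.3750] = 1.3784; exercise value = 0.0000 ≤ continuation, so V_u = 1.3784
Node d (S = 32.5): continuation = e^(−0.05)·[0.6688·4.3750 + 0.3312·23.8750] = 10.3053; exercise value = 12.5000 > continuation, so V_d = 12.5000 (exercise)
Node 0 (S = 50): continuation = e^(−0.05)·[0.6688·1.3784 + 0.3312·12.5000] = 4.8152; exercise value = 0.0000 ≤ continuation, so V_0 = 4.8152

$4.82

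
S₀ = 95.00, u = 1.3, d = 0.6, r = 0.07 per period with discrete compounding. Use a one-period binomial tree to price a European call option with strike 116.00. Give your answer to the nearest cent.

Risk-neutral probability p = (1 + 0.07 − 0.6)/(1.3 − 0.6) = 0.4700/0.7000 = 0.6714
Terminal stock prices: S_u = 123.5, S_d = 57
Terminal payoffs (S − K): max(7.5, 0) = 7.5, max(-59, 0) = 0
Node 0 (S = 95): V_0 = 1/1.07·[0.6714·7.5000 + 0.3286·0.0000] = 4.7063

4.71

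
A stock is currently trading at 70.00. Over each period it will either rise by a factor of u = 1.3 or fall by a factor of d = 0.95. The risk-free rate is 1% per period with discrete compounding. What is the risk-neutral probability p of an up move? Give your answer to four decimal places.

Risk-neutral probability p = (1 + 0.01 − 0.95)/(1.3 − 0.95) = 0.0600/0.3500 = 0.1714

p = 0.1714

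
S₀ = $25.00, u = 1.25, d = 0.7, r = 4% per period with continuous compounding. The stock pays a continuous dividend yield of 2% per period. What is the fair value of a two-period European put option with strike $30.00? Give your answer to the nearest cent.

$6.51

Per-period risk-free factor R = e^0.04 = 1.0408; dividend-adjusted growth = e^(0.04−0.02) = 1.0202.
Risk-neutral probability p = (1.0202 − 0.7)/(1.25 − 0.7) = 0.3202/0.5500 = 0.5822
Terminal stock prices: S_uu = 39.06, S_ud = 21.88, S_dd = 12.25
Terminal payoffs (K − S): max(-9.062, 0) = 0, max(8.125, 0) = 8.125, max(17.75, 0) = 17.75
Node u (S = 31.25): V_u = e^(−0.04)·[0.5822·0.0000 + 0.4178·8.1250] = 3.2616
Node d (S = 17.5): V_d = e^(−0.04)·[0.5822·8.1250 + 0.4178·17.7500] = 11.6702
Node 0 (S = 25): V_0 = e^(−0.04)·[0.5822·3.2616 + 0.4178·11.6702] = 6.5092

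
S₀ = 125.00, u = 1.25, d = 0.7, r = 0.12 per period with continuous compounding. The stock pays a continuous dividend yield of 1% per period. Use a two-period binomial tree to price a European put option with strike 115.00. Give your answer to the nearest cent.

Per-period risk-free factor R = e^0.12 = 1.1275; dividend-adjusted growth = e^(0.12−0.01) = 1.1163.
Risk-neutral probability p = (1.1163 − 0.7)/(1.25 − 0.7) = 0.4163/0.5500 = 0.7569
Terminal stock prices: S_uu = 195.3, S_ud = 109.4, S_dd = 61.25
Terminal payoffs (K − S): max(-80.31, 0) = 0, max(5.625, 0) = 5.625, max(53.75, 0) = 53.75
Node u (S = 156.2): V_u = e^(−0.12)·[0.7569·0.0000 + 0.2431·5.6250] = 1.2130
Node d (S = 87.5): V_d = e^(−0.12)·[0.7569·5.6250 + 0.2431·53.7500] = 15.3665
Node 0 (S = 125): V_0 = e^(−0.12)·[0.7569·1.2130 + 0.2431·15.3665] = 4.1278

4.13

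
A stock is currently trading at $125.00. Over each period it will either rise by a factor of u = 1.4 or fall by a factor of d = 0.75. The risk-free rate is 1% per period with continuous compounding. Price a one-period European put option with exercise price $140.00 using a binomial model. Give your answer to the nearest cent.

$27.47

Risk-neutral probability p = (e^0.01 − 0.75)/(1.4 − 0.75) = 0.2601/0.6500 = 0.4001
Terminal stock prices: S_u = 175, S_d = 93.75
Terminal payoffs (K − S): max(-35, 0) = 0, max(46.25, 0) = 46.25
Node 0 (S = 125): V_0 = e^(−0.01)·[0.4001·0.0000 + 0.5999·46.2500] = 27.4703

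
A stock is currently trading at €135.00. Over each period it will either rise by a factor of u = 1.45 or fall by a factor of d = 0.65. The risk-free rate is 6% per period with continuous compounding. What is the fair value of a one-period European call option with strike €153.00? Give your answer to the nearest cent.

Risk-neutral probability p = (e^0.06 − 0.65)/(1.45 − 0.65) = 0.4118/0.8000 = 0.5148
Terminal stock prices: S_u = 195.8, S_d = 87.75
Terminal payoffs (S − K): max(42.75, 0) = 42.75, max(-65.25, 0) = 0
Node 0 (S = 135): V_0 = e^(−0.06)·[0.5148·42.7500 + 0.4852·0.0000] = 20.7259

€20.73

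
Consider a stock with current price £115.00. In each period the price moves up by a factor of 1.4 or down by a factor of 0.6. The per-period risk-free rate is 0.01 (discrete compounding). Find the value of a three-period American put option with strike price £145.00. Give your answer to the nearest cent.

Risk-neutral probability p = (1 + 0.01 − 0.6)/(1.4 − 0.6) = 0.4100/0.8000 = 0.5125
Terminal stock prices: S_uuu = 315.6, S_uud = 135.2, S_udd = 57.96, S_ddd = 24.84
Terminal payoffs (K − S): max(-170.6, 0) = 0, max(9.76, 0) = 9.76, max(87.04, 0) = 87.04, max(120.2, 0) = 120.2
Node uu (S = 225.4): continuation = 1/1.01·[0.5125·0.0000 + 0.4875·9.7600] = 4.7109; exercise value = 0.0000 ≤ continuation, so V_uu = 4.7109
Node ud (S = 96.6): continuation = 1/1.01·[0.5125·9.7600 + 0.4875·87.0400] = 46.9644; exercise value = 48.4000 > continuation, so V_ud = 48.4000 (exercise)
Node dd (S = 41.4): continuation = 1/1.01·[0.5125·87.0400 + 0.4875·120.1600] = 102.1644; exercise value = 103.6000 > continuation, so V_dd = 103.6000 (exercise)
Node u (S = 161): continuation = 1/1.01·[0.5125·4.7109 + 0.4875·48.4000] = 25.7518; exercise value = 0.0000 ≤ continuation, so V_u = 25.7518
Node d (S = 69): continuation = 1/1.01·[0.5125·48.4000 + 0.4875·103.6000] = 74.5644; exercise value = 76.0000 > continuation, so V_d = 76.0000 (exercise)
Node 0 (S = 115): continuation = 1/1.01·[0.5125·25.7518 + 0.4875·76.0000] = 49.7503; exercise value = 30.0000 ≤ continuation, so V_0 = 49.7503

£49.75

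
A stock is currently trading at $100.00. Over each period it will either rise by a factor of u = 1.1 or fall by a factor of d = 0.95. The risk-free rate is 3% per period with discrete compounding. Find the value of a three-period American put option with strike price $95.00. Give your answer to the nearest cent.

$0.98

Risk-neutral probability p = (1 + 0.03 − 0.95)/(1.1 − 0.95) = 0.0800/0.1500 = 0.5333
Terminal stock prices: S_uuu = 133.1, S_uud = 115, S_udd = 99.28, S_ddd = 85.74
Terminal payoffs (K − S): max(-38.1, 0) = 0, max(-19.95, 0) = 0, max(-4.275, 0) = 0, max(9.263, 0) = 9.263
Node uu (S = 121): continuation = 1/1.03·[0.5333·0.0000 + 0.4667·0.0000] = 0.0000; exercise value = 0.0000 ≤ continuation, so V_uu = 0.0000
Node ud (S = 104.5): continuation = 1/1.03·[0.5333·0.0000 + 0.4667·0.0000] = 0.0000; exercise value = 0.0000 ≤ continuation, so V_ud = 0.0000
Node dd (S = 90.25): continuation = 1/1.03·[0.5333·0.0000 + 0.4667·9.2625] = 4.1966; exercise value = 4.7500 > continuation, so V_dd = 4.7500 (exercise)
Node u (S = 110): continuation = 1/1.03·[0.5333·0.0000 + 0.4667·0.0000] = 0.0000; exercise value = 0.0000 ≤ continuation, so V_u = 0.0000
Node d (S = 95): continuation = 1/1.03·[0.5333·0.0000 + 0.4667·4.7500] = 2.1521; exercise value = 0.0000 ≤ continuation, so V_d = 2.1521
Node 0 (S = 100): continuation = 1/1.03·[0.5333·0.0000 + 0.4667·2.1521] = 0.9751; exercise value = 0.0000 ≤ continuation, so V_0 = 0.9751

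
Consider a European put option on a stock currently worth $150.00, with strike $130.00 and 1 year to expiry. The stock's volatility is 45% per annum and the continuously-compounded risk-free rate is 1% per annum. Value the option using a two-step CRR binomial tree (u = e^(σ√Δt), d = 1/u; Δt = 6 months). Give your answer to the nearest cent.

CRR parameters: u = e^(σ√Δt) = e^(0.45·√0.5) = 1.3746, d = 1/u = 0.7275
Per-period rate: rΔt = 0.01·0.5 = 0.005, so R = e^0.005 = 1.0050
Risk-neutral probability p = (e^0.005 − 0.7275)/(1.3746 − 0.7275) = 0.2776/0.6472 = 0.4289
Terminal stock prices: S_uu = 283.4, S_ud = 150, S_dd = 79.38
Terminal payoffs (K − S): max(-153.4, 0) = 0, max(-20, 0) = 0, max(50.62, 0) = 50.62
Node u (S = 206.2): V_u = e^(−0.005)·[0.4289·0.0000 + 0.5711·0.0000] = 0.0000
Node d (S = 109.1): V_d = e^(−0.005)·[0.4289·0.0000 + 0.5711·50.6206] = 28.7672
Node 0 (S = 150): V_0 = e^(−0.005)·[0.4289·0.0000 + 0.5711·28.7672] = 16.3482

$16.35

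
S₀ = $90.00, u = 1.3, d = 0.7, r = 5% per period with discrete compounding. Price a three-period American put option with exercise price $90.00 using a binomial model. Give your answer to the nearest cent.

$13.57

Risk-neutral probability p = (1 + 0.05 − 0.7)/(1.3 − 0.7) = 0.3500/0.6000 = 0.5833
Terminal stock prices: S_uuu = 197.7, S_uud = 106.5, S_udd = 57.33, S_ddd = 30.87
Terminal payoffs (K − S): max(-107.7, 0) = 0, max(-16.47, 0) = 0, max(32.67, 0) = 32.67, max(59.13, 0) = 59.13
Node uu (S = 152.1): continuation = 1/1.05·[0.5833·0.0000 + 0.4167·0.0000] = 0.0000; exercise value = 0.0000 ≤ continuation, so V_uu = 0.0000
Node ud (S = 81.9): continuation = 1/1.05·[0.5833·0.0000 + 0.4167·32.6700] = 12.9643; exercise value = 8.1000 ≤ continuation, so V_ud = 12.9643
Node dd (S = 44.1): continuation = 1/1.05·[0.5833·32.6700 + 0.4167·59.1300] = 41.6143; exercise value = 45.9000 > continuation, so V_dd = 45.9000 (exercise)
Node u (S = 117): continuation = 1/1.05·[0.5833·0.0000 + 0.4167·12.9643] = 5.1446; exercise value = 0.0000 ≤ continuation, so V_u = 5.1446
Node d (S = 63): continuation = 1/1.05·[0.5833·12.9643 + 0.4167·45.9000] = 25.4167; exercise value = 27.0000 > continuation, so V_d = 27.0000 (exercise)
Node 0 (S = 90): continuation = 1/1.05·[0.5833·5.1446 + 0.4167·27.0000] = 13.5724; exercise value = 0.0000 ≤ continuation, so V_0 = 13.5724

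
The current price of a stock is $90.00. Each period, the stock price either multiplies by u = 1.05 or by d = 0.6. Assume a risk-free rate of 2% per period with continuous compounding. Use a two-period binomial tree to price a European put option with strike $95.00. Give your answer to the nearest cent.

$4.81

Risk-neutral probability p = (e^0.02 − 0.6)/(1.05 − 0.6) = 0.4202/0.4500 = 0.9338
Terminal stock prices: S_uu = 99.23, S_ud = 56.7, S_dd = 32.4
Terminal payoffs (K − S): max(-4.225, 0) = 0, max(38.3, 0) = 38.3, max(62.6, 0) = 62.6
Node u (S = 94.5): V_u = e^(−0.02)·[0.9338·0.0000 + 0.0662·38.3000] = 2.4860
Node d (S = 54): V_d = e^(−0.02)·[0.9338·38.3000 + 0.0662·62.6000] = 39.1189
Node 0 (S = 90): V_0 = e^(−0.02)·[0.9338·2.4860 + 0.0662·39.1189] = 4.8145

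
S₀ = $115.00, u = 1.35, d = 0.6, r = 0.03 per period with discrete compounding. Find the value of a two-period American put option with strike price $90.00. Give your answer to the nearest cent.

$8.70

Risk-neutral probability p = (1 + 0.03 − 0.6)/(1.35 − 0.6) = 0.4300/0.7500 = 0.5733
Terminal stock prices: S_uu = 209.6, S_ud = 93.15, S_dd = 41.4
Terminal payoffs (K − S): max(-119.6, 0) = 0, max(-3.15, 0) = 0, max(48.6, 0) = 48.6
Node u (S = 155.2): continuation = 1/1.03·[0.5733·0.0000 + 0.4267·0.0000] = 0.0000; exercise value = 0.0000 ≤ continuation, so V_u = 0.0000
Node d (S = 69): continuation = 1/1.03·[0.5733·0.0000 + 0.4267·48.6000] = 20.1320; exercise value = 21.0000 > continuation, so V_d = 21.0000 (exercise)
Node 0 (S = 115): continuation = 1/1.03·[0.5733·0.0000 + 0.4267·21.0000] = 8.6990; exercise value = 0.0000 ≤ continuation, so V_0 = 8.6990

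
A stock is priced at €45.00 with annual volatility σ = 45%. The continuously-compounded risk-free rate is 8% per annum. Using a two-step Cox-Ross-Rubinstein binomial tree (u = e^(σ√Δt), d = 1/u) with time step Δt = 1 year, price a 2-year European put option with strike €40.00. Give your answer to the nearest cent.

€5.02

CRR parameters: u = e^(σ√Δt) = e^(0.45·√1) = 1.5683, d = 1/u = 0.6376
Per-period rate: rΔt = 0.08·1 = 0.08, so R = e^0.08 = 1.0833
Risk-neutral probability p = (e^0.08 − 0.6376)/(1.5683 − 0.6376) = 0.4457/0.9307 = 0.4789
Terminal stock prices: S_uu = 110.7, S_ud = 45, S_dd = 18.3
Terminal payoffs (K − S): max(-70.68, 0) = 0, max(-5, 0) = 0, max(21.7, 0) = 21.7
Node u (S = 70.57): V_u = e^(−0.08)·[0.4789·0.0000 + 0.5211·0.0000] = 0.0000
Node d (S = 28.69): V_d = e^(−0.08)·[0.4789·0.0000 + 0.5211·21.7044] = 10.4416
Node 0 (S = 45): V_0 = e^(−0.08)·[0.4789·0.0000 + 0.5211·10.4416] = 5.0232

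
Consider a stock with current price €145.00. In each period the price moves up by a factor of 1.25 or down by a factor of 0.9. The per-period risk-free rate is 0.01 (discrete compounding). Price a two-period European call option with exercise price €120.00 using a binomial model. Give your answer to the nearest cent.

€28.54

Risk-neutral probability p = (1 + 0.01 − 0.9)/(1.25 − 0.9) = 0.1100/0.3500 = 0.3143
Terminal stock prices: S_uu = 226.6, S_ud = 163.1, S_dd = 117.5
Terminal payoffs (S − K): max(106.6, 0) = 106.6, max(43.12, 0) = 43.12, max(-2.55, 0) = 0
Node u (S = 181.2): V_u = 1/1.01·[0.3143·106.5625 + 0.6857·43.1250] = 62.4381
Node d (S = 130.5): V_d = 1/1.01·[0.3143·43.1250 + 0.6857·0.0000] = 13.4194
Node 0 (S = 145): V_0 = 1/1.01·[0.3143·62.4381 + 0.6857·13.4194] = 28.5399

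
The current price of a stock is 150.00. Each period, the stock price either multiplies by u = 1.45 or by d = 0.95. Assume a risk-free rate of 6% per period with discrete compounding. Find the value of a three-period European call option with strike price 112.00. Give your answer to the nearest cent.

55.96

Risk-neutral probability p = (1 + 0.06 − 0.95)/(1.45 − 0.95) = 0.1100/0.5000 = 0.2200
Terminal stock prices: S_uuu = 457.3, S_uud = 299.6, S_udd = 196.3, S_ddd = 128.6
Terminal payoffs (S − K): max(345.3, 0) = 345.3, max(187.6, 0) = 187.6, max(84.29, 0) = 84.29, max(16.61, 0) = 16.61
Node uu (S = 315.4): V_uu = 1/1.06·[0.2200·345.2937 + 0.7800·187.6062] = 209.7146
Node ud (S = 206.6): V_ud = 1/1.06·[0.2200·187.6062 + 0.7800·84.2937] = 100.9646
Node dd (S = 135.4): V_dd = 1/1.06·[0.2200·84.2937 + 0.7800·16.6062] = 29.7146
Node u (S = 217.5): V_u = 1/1.06·[0.2200·209.7146 + 0.7800·100.9646] = 117.8204
Node d (S = 142.5): V_d = 1/1.06·[0.2200·100.9646 + 0.7800·29.7146] = 42.8204
Node 0 (S = 150): V_0 = 1/1.06·[0.2200·117.8204 + 0.7800·42.8204] = 55.9626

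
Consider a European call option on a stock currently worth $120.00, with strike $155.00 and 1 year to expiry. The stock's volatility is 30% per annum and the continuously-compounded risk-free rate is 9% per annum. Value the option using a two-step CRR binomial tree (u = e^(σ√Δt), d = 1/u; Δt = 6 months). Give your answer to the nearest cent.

CRR parameters: u = e^(σ√Δt) = e^(0.3·√0.5) = 1.2363, d = 1/u = 0.8089
Per-period rate: rΔt = 0.09·0.5 = 0.045, so R = e^0.045 = 1.0460
Risk-neutral probability p = (e^0.045 − 0.8089)/(1.2363 − 0.8089) = 0.2372/0.4275 = 0.5548
Terminal stock prices: S_uu = 183.4, S_ud = 120, S_dd = 78.51
Terminal payoffs (S − K): max(28.42, 0) = 28.42, max(-35, 0) = 0, max(-76.49, 0) = 0
Node u (S = 148.4): V_u = e^(−0.045)·[0.5548·28.4158 + 0.4452·0.0000] = 15.0726
Node d (S = 97.06): V_d = e^(−0.045)·[0.5548·0.0000 + 0.4452·0.0000] = 0.0000
Node 0 (S = 120): V_0 = e^(−0.045)·[0.5548·15.0726 + 0.4452·0.0000] = 7.9950

$7.99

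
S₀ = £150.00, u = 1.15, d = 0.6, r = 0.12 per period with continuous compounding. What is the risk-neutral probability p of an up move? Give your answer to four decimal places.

p = 0.9591

Risk-neutral probability p = (e^0.12 − 0.6)/(1.15 − 0.6) = 0.5275/0.5500 = 0.9591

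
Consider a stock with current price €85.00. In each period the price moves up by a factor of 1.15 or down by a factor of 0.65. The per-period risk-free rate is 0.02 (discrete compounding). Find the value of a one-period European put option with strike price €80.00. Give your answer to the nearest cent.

€6.31

Risk-neutral probability p = (1 + 0.02 − 0.65)/(1.15 − 0.65) = 0.3700/0.5000 = 0.7400
Terminal stock prices: S_u = 97.75, S_d = 55.25
Terminal payoffs (K − S): max(-17.75, 0) = 0, max(24.75, 0) = 24.75
Node 0 (S = 85): V_0 = 1/1.02·[0.7400·0.0000 + 0.2600·24.7500] = 6.3088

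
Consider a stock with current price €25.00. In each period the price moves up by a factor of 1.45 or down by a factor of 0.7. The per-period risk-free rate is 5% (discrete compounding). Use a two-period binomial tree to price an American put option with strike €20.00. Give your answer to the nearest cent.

€2.00

Risk-neutral probability p = (1 + 0.05 − 0.7)/(1.45 − 0.7) = 0.3500/0.7500 = 0.4667
Terminal stock prices: S_uu = 52.56, S_ud = 25.38, S_dd = 12.25
Terminal payoffs (K − S): max(-32.56, 0) = 0, max(-5.375, 0) = 0, max(7.75, 0) = 7.75
Node u (S = 36.25): continuation = 1/1.05·[0.4667·0.0000 + 0.5333·0.0000] = 0.0000; exercise value = 0.0000 ≤ continuation, so V_u = 0.0000
Node d (S = 17.5): continuation = 1/1.05·[0.4667·0.0000 + 0.5333·7.7500] = 3.9365; exercise value = 2.5000 ≤ continuation, so V_d = 3.9365
Node 0 (S = 25): continuation = 1/1.05·[0.4667·0.0000 + 0.5333·3.9365] = 1.9995; exercise value = 0.0000 ≤ continuation, so V_0 = 1.9995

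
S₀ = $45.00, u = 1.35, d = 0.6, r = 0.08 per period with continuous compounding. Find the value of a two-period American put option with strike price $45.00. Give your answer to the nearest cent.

$7.58

Risk-neutral probability p = (e^0.08 − 0.6)/(1.35 − 0.6) = 0.4833/0.7500 = 0.6444
Terminal stock prices: S_uu = 82.01, S_ud = 36.45, S_dd = 16.2
Terminal payoffs (K − S): max(-37.01, 0) = 0, max(8.55, 0) = 8.55, max(28.8, 0) = 28.8
Node u (S = 60.75): continuation = e^(−0.08)·[0.6444·0.0000 + 0.3556·8.5500] = 2.8068; exercise value = 0.0000 ≤ continuation, so V_u = 2.8068
Node d (S = 27): continuation = e^(−0.08)·[0.6444·8.5500 + 0.3556·28.8000] = 14.5402; exercise value = 18.0000 > continuation, so V_d = 18.0000 (exercise)
Node 0 (S = 45): continuation = e^(−0.08)·[0.6444·2.8068 + 0.3556·18.0000] = 7.5785; exercise value = 0.0000 ≤ continuation, so V_0 = 7.5785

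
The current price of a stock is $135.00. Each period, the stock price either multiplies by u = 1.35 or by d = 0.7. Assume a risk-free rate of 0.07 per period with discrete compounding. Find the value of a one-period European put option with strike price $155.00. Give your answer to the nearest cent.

Risk-neutral probability p = (1 + 0.07 − 0.7)/(1.35 − 0.7) = 0.3700/0.6500 = 0.5692
Terminal stock prices: S_u = 182.2, S_d = 94.5
Terminal payoffs (K − S): max(-27.25, 0) = 0, max(60.5, 0) = 60.5
Node 0 (S = 135): V_0 = 1/1.07·[0.5692·0.0000 + 0.4308·60.5000] = 24.3566

$24.36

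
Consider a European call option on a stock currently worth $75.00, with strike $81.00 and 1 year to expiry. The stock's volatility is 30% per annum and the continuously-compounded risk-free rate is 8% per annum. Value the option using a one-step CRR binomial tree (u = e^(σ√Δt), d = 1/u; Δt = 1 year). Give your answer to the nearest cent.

$10.51

CRR parameters: u = e^(σ√Δt) = e^(0.3·√1) = 1.3499, d = 1/u = 0.7408
Per-period rate: rΔt = 0.08·1 = 0.08, so R = e^0.08 = 1.0833
Risk-neutral probability p = (e^0.08 − 0.7408)/(1.3499 − 0.7408) = 0.3425/0.6090 = 0.5623
Terminal stock prices: S_u = 101.2, S_d = 55.56
Terminal payoffs (S − K): max(20.24, 0) = 20.24, max(-25.44, 0) = 0
Node 0 (S = 75): V_0 = e^(−0.08)·[0.5623·20.2394 + 0.4377·0.0000] = 10.5058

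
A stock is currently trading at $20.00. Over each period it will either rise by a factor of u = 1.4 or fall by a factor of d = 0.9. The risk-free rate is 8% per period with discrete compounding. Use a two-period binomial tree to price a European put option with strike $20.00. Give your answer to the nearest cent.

$1.33

Risk-neutral probability p = (1 + 0.08 − 0.9)/(1.4 − 0.9) = 0.1800/0.5000 = 0.3600
Terminal stock prices: S_uu = 39.2, S_ud = 25.2, S_dd = 16.2
Terminal payoffs (K − S): max(-19.2, 0) = 0, max(-5.2, 0) = 0, max(3.8, 0) = 3.8
Node u (S = 28): V_u = 1/1.08·[0.3600·0.0000 + 0.6400·0.0000] = 0.0000
Node d (S = 18): V_d = 1/1.08·[0.3600·0.0000 + 0.6400·3.8000] = 2.2519
Node 0 (S = 20): V_0 = 1/1.08·[0.3600·0.0000 + 0.6400·2.2519] = 1.3344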